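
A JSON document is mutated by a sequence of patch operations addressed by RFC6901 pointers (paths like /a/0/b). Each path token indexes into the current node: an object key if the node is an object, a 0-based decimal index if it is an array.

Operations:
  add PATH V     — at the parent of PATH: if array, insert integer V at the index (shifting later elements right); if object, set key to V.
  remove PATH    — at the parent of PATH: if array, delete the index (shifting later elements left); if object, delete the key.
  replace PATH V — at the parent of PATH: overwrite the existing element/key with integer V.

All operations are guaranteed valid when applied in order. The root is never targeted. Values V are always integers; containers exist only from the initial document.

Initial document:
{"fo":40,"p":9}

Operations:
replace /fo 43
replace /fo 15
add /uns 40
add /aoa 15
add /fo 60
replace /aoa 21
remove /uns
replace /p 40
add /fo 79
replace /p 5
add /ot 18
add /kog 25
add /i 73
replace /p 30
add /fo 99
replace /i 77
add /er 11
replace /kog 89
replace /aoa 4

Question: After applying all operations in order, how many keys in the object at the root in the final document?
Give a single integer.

Answer: 7

Derivation:
After op 1 (replace /fo 43): {"fo":43,"p":9}
After op 2 (replace /fo 15): {"fo":15,"p":9}
After op 3 (add /uns 40): {"fo":15,"p":9,"uns":40}
After op 4 (add /aoa 15): {"aoa":15,"fo":15,"p":9,"uns":40}
After op 5 (add /fo 60): {"aoa":15,"fo":60,"p":9,"uns":40}
After op 6 (replace /aoa 21): {"aoa":21,"fo":60,"p":9,"uns":40}
After op 7 (remove /uns): {"aoa":21,"fo":60,"p":9}
After op 8 (replace /p 40): {"aoa":21,"fo":60,"p":40}
After op 9 (add /fo 79): {"aoa":21,"fo":79,"p":40}
After op 10 (replace /p 5): {"aoa":21,"fo":79,"p":5}
After op 11 (add /ot 18): {"aoa":21,"fo":79,"ot":18,"p":5}
After op 12 (add /kog 25): {"aoa":21,"fo":79,"kog":25,"ot":18,"p":5}
After op 13 (add /i 73): {"aoa":21,"fo":79,"i":73,"kog":25,"ot":18,"p":5}
After op 14 (replace /p 30): {"aoa":21,"fo":79,"i":73,"kog":25,"ot":18,"p":30}
After op 15 (add /fo 99): {"aoa":21,"fo":99,"i":73,"kog":25,"ot":18,"p":30}
After op 16 (replace /i 77): {"aoa":21,"fo":99,"i":77,"kog":25,"ot":18,"p":30}
After op 17 (add /er 11): {"aoa":21,"er":11,"fo":99,"i":77,"kog":25,"ot":18,"p":30}
After op 18 (replace /kog 89): {"aoa":21,"er":11,"fo":99,"i":77,"kog":89,"ot":18,"p":30}
After op 19 (replace /aoa 4): {"aoa":4,"er":11,"fo":99,"i":77,"kog":89,"ot":18,"p":30}
Size at the root: 7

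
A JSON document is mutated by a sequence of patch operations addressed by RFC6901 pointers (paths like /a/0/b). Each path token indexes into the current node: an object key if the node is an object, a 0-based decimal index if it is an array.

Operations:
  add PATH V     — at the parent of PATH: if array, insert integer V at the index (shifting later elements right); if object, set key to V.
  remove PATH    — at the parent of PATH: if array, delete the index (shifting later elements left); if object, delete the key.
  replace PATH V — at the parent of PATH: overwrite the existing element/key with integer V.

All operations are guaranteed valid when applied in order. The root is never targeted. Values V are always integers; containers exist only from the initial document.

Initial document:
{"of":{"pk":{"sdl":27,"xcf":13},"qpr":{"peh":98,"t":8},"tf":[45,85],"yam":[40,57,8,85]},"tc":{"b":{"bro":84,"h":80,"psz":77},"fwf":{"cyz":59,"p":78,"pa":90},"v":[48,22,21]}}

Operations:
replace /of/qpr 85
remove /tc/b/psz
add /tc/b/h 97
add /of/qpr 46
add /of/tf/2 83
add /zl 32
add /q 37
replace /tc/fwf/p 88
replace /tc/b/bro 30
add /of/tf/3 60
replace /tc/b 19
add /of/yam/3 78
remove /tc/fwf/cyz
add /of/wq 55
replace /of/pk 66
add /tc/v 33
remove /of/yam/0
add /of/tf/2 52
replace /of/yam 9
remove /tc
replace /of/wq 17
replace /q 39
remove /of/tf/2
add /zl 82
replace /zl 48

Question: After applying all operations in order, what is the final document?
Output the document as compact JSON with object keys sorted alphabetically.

After op 1 (replace /of/qpr 85): {"of":{"pk":{"sdl":27,"xcf":13},"qpr":85,"tf":[45,85],"yam":[40,57,8,85]},"tc":{"b":{"bro":84,"h":80,"psz":77},"fwf":{"cyz":59,"p":78,"pa":90},"v":[48,22,21]}}
After op 2 (remove /tc/b/psz): {"of":{"pk":{"sdl":27,"xcf":13},"qpr":85,"tf":[45,85],"yam":[40,57,8,85]},"tc":{"b":{"bro":84,"h":80},"fwf":{"cyz":59,"p":78,"pa":90},"v":[48,22,21]}}
After op 3 (add /tc/b/h 97): {"of":{"pk":{"sdl":27,"xcf":13},"qpr":85,"tf":[45,85],"yam":[40,57,8,85]},"tc":{"b":{"bro":84,"h":97},"fwf":{"cyz":59,"p":78,"pa":90},"v":[48,22,21]}}
After op 4 (add /of/qpr 46): {"of":{"pk":{"sdl":27,"xcf":13},"qpr":46,"tf":[45,85],"yam":[40,57,8,85]},"tc":{"b":{"bro":84,"h":97},"fwf":{"cyz":59,"p":78,"pa":90},"v":[48,22,21]}}
After op 5 (add /of/tf/2 83): {"of":{"pk":{"sdl":27,"xcf":13},"qpr":46,"tf":[45,85,83],"yam":[40,57,8,85]},"tc":{"b":{"bro":84,"h":97},"fwf":{"cyz":59,"p":78,"pa":90},"v":[48,22,21]}}
After op 6 (add /zl 32): {"of":{"pk":{"sdl":27,"xcf":13},"qpr":46,"tf":[45,85,83],"yam":[40,57,8,85]},"tc":{"b":{"bro":84,"h":97},"fwf":{"cyz":59,"p":78,"pa":90},"v":[48,22,21]},"zl":32}
After op 7 (add /q 37): {"of":{"pk":{"sdl":27,"xcf":13},"qpr":46,"tf":[45,85,83],"yam":[40,57,8,85]},"q":37,"tc":{"b":{"bro":84,"h":97},"fwf":{"cyz":59,"p":78,"pa":90},"v":[48,22,21]},"zl":32}
After op 8 (replace /tc/fwf/p 88): {"of":{"pk":{"sdl":27,"xcf":13},"qpr":46,"tf":[45,85,83],"yam":[40,57,8,85]},"q":37,"tc":{"b":{"bro":84,"h":97},"fwf":{"cyz":59,"p":88,"pa":90},"v":[48,22,21]},"zl":32}
After op 9 (replace /tc/b/bro 30): {"of":{"pk":{"sdl":27,"xcf":13},"qpr":46,"tf":[45,85,83],"yam":[40,57,8,85]},"q":37,"tc":{"b":{"bro":30,"h":97},"fwf":{"cyz":59,"p":88,"pa":90},"v":[48,22,21]},"zl":32}
After op 10 (add /of/tf/3 60): {"of":{"pk":{"sdl":27,"xcf":13},"qpr":46,"tf":[45,85,83,60],"yam":[40,57,8,85]},"q":37,"tc":{"b":{"bro":30,"h":97},"fwf":{"cyz":59,"p":88,"pa":90},"v":[48,22,21]},"zl":32}
After op 11 (replace /tc/b 19): {"of":{"pk":{"sdl":27,"xcf":13},"qpr":46,"tf":[45,85,83,60],"yam":[40,57,8,85]},"q":37,"tc":{"b":19,"fwf":{"cyz":59,"p":88,"pa":90},"v":[48,22,21]},"zl":32}
After op 12 (add /of/yam/3 78): {"of":{"pk":{"sdl":27,"xcf":13},"qpr":46,"tf":[45,85,83,60],"yam":[40,57,8,78,85]},"q":37,"tc":{"b":19,"fwf":{"cyz":59,"p":88,"pa":90},"v":[48,22,21]},"zl":32}
After op 13 (remove /tc/fwf/cyz): {"of":{"pk":{"sdl":27,"xcf":13},"qpr":46,"tf":[45,85,83,60],"yam":[40,57,8,78,85]},"q":37,"tc":{"b":19,"fwf":{"p":88,"pa":90},"v":[48,22,21]},"zl":32}
After op 14 (add /of/wq 55): {"of":{"pk":{"sdl":27,"xcf":13},"qpr":46,"tf":[45,85,83,60],"wq":55,"yam":[40,57,8,78,85]},"q":37,"tc":{"b":19,"fwf":{"p":88,"pa":90},"v":[48,22,21]},"zl":32}
After op 15 (replace /of/pk 66): {"of":{"pk":66,"qpr":46,"tf":[45,85,83,60],"wq":55,"yam":[40,57,8,78,85]},"q":37,"tc":{"b":19,"fwf":{"p":88,"pa":90},"v":[48,22,21]},"zl":32}
After op 16 (add /tc/v 33): {"of":{"pk":66,"qpr":46,"tf":[45,85,83,60],"wq":55,"yam":[40,57,8,78,85]},"q":37,"tc":{"b":19,"fwf":{"p":88,"pa":90},"v":33},"zl":32}
After op 17 (remove /of/yam/0): {"of":{"pk":66,"qpr":46,"tf":[45,85,83,60],"wq":55,"yam":[57,8,78,85]},"q":37,"tc":{"b":19,"fwf":{"p":88,"pa":90},"v":33},"zl":32}
After op 18 (add /of/tf/2 52): {"of":{"pk":66,"qpr":46,"tf":[45,85,52,83,60],"wq":55,"yam":[57,8,78,85]},"q":37,"tc":{"b":19,"fwf":{"p":88,"pa":90},"v":33},"zl":32}
After op 19 (replace /of/yam 9): {"of":{"pk":66,"qpr":46,"tf":[45,85,52,83,60],"wq":55,"yam":9},"q":37,"tc":{"b":19,"fwf":{"p":88,"pa":90},"v":33},"zl":32}
After op 20 (remove /tc): {"of":{"pk":66,"qpr":46,"tf":[45,85,52,83,60],"wq":55,"yam":9},"q":37,"zl":32}
After op 21 (replace /of/wq 17): {"of":{"pk":66,"qpr":46,"tf":[45,85,52,83,60],"wq":17,"yam":9},"q":37,"zl":32}
After op 22 (replace /q 39): {"of":{"pk":66,"qpr":46,"tf":[45,85,52,83,60],"wq":17,"yam":9},"q":39,"zl":32}
After op 23 (remove /of/tf/2): {"of":{"pk":66,"qpr":46,"tf":[45,85,83,60],"wq":17,"yam":9},"q":39,"zl":32}
After op 24 (add /zl 82): {"of":{"pk":66,"qpr":46,"tf":[45,85,83,60],"wq":17,"yam":9},"q":39,"zl":82}
After op 25 (replace /zl 48): {"of":{"pk":66,"qpr":46,"tf":[45,85,83,60],"wq":17,"yam":9},"q":39,"zl":48}

Answer: {"of":{"pk":66,"qpr":46,"tf":[45,85,83,60],"wq":17,"yam":9},"q":39,"zl":48}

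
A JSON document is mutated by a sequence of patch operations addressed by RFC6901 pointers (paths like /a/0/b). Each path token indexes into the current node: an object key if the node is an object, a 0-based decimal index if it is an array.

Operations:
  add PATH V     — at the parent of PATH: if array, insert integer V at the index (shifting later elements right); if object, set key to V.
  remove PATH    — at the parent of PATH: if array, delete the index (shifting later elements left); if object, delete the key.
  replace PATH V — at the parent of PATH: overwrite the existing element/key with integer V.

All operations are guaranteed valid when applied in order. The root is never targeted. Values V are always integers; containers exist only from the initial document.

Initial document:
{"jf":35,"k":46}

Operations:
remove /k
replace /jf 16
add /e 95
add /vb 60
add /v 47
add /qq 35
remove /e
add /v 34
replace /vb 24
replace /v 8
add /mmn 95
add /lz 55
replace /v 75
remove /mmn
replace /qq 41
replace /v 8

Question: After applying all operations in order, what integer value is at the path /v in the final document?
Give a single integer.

After op 1 (remove /k): {"jf":35}
After op 2 (replace /jf 16): {"jf":16}
After op 3 (add /e 95): {"e":95,"jf":16}
After op 4 (add /vb 60): {"e":95,"jf":16,"vb":60}
After op 5 (add /v 47): {"e":95,"jf":16,"v":47,"vb":60}
After op 6 (add /qq 35): {"e":95,"jf":16,"qq":35,"v":47,"vb":60}
After op 7 (remove /e): {"jf":16,"qq":35,"v":47,"vb":60}
After op 8 (add /v 34): {"jf":16,"qq":35,"v":34,"vb":60}
After op 9 (replace /vb 24): {"jf":16,"qq":35,"v":34,"vb":24}
After op 10 (replace /v 8): {"jf":16,"qq":35,"v":8,"vb":24}
After op 11 (add /mmn 95): {"jf":16,"mmn":95,"qq":35,"v":8,"vb":24}
After op 12 (add /lz 55): {"jf":16,"lz":55,"mmn":95,"qq":35,"v":8,"vb":24}
After op 13 (replace /v 75): {"jf":16,"lz":55,"mmn":95,"qq":35,"v":75,"vb":24}
After op 14 (remove /mmn): {"jf":16,"lz":55,"qq":35,"v":75,"vb":24}
After op 15 (replace /qq 41): {"jf":16,"lz":55,"qq":41,"v":75,"vb":24}
After op 16 (replace /v 8): {"jf":16,"lz":55,"qq":41,"v":8,"vb":24}
Value at /v: 8

Answer: 8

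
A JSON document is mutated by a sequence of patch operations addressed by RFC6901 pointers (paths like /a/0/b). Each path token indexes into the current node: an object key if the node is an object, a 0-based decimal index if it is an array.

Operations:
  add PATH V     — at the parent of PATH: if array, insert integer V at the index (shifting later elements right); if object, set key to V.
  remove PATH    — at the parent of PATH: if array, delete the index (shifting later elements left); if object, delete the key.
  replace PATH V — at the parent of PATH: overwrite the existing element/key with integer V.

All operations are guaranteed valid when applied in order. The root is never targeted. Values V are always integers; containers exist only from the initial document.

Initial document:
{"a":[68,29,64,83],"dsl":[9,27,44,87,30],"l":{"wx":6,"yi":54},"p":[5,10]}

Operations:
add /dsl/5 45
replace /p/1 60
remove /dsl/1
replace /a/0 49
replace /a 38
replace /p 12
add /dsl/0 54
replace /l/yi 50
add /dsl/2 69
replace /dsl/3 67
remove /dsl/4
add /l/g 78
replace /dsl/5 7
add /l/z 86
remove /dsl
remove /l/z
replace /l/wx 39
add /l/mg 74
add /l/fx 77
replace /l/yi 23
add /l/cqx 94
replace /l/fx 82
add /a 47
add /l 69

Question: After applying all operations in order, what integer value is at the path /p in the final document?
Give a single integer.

Answer: 12

Derivation:
After op 1 (add /dsl/5 45): {"a":[68,29,64,83],"dsl":[9,27,44,87,30,45],"l":{"wx":6,"yi":54},"p":[5,10]}
After op 2 (replace /p/1 60): {"a":[68,29,64,83],"dsl":[9,27,44,87,30,45],"l":{"wx":6,"yi":54},"p":[5,60]}
After op 3 (remove /dsl/1): {"a":[68,29,64,83],"dsl":[9,44,87,30,45],"l":{"wx":6,"yi":54},"p":[5,60]}
After op 4 (replace /a/0 49): {"a":[49,29,64,83],"dsl":[9,44,87,30,45],"l":{"wx":6,"yi":54},"p":[5,60]}
After op 5 (replace /a 38): {"a":38,"dsl":[9,44,87,30,45],"l":{"wx":6,"yi":54},"p":[5,60]}
After op 6 (replace /p 12): {"a":38,"dsl":[9,44,87,30,45],"l":{"wx":6,"yi":54},"p":12}
After op 7 (add /dsl/0 54): {"a":38,"dsl":[54,9,44,87,30,45],"l":{"wx":6,"yi":54},"p":12}
After op 8 (replace /l/yi 50): {"a":38,"dsl":[54,9,44,87,30,45],"l":{"wx":6,"yi":50},"p":12}
After op 9 (add /dsl/2 69): {"a":38,"dsl":[54,9,69,44,87,30,45],"l":{"wx":6,"yi":50},"p":12}
After op 10 (replace /dsl/3 67): {"a":38,"dsl":[54,9,69,67,87,30,45],"l":{"wx":6,"yi":50},"p":12}
After op 11 (remove /dsl/4): {"a":38,"dsl":[54,9,69,67,30,45],"l":{"wx":6,"yi":50},"p":12}
After op 12 (add /l/g 78): {"a":38,"dsl":[54,9,69,67,30,45],"l":{"g":78,"wx":6,"yi":50},"p":12}
After op 13 (replace /dsl/5 7): {"a":38,"dsl":[54,9,69,67,30,7],"l":{"g":78,"wx":6,"yi":50},"p":12}
After op 14 (add /l/z 86): {"a":38,"dsl":[54,9,69,67,30,7],"l":{"g":78,"wx":6,"yi":50,"z":86},"p":12}
After op 15 (remove /dsl): {"a":38,"l":{"g":78,"wx":6,"yi":50,"z":86},"p":12}
After op 16 (remove /l/z): {"a":38,"l":{"g":78,"wx":6,"yi":50},"p":12}
After op 17 (replace /l/wx 39): {"a":38,"l":{"g":78,"wx":39,"yi":50},"p":12}
After op 18 (add /l/mg 74): {"a":38,"l":{"g":78,"mg":74,"wx":39,"yi":50},"p":12}
After op 19 (add /l/fx 77): {"a":38,"l":{"fx":77,"g":78,"mg":74,"wx":39,"yi":50},"p":12}
After op 20 (replace /l/yi 23): {"a":38,"l":{"fx":77,"g":78,"mg":74,"wx":39,"yi":23},"p":12}
After op 21 (add /l/cqx 94): {"a":38,"l":{"cqx":94,"fx":77,"g":78,"mg":74,"wx":39,"yi":23},"p":12}
After op 22 (replace /l/fx 82): {"a":38,"l":{"cqx":94,"fx":82,"g":78,"mg":74,"wx":39,"yi":23},"p":12}
After op 23 (add /a 47): {"a":47,"l":{"cqx":94,"fx":82,"g":78,"mg":74,"wx":39,"yi":23},"p":12}
After op 24 (add /l 69): {"a":47,"l":69,"p":12}
Value at /p: 12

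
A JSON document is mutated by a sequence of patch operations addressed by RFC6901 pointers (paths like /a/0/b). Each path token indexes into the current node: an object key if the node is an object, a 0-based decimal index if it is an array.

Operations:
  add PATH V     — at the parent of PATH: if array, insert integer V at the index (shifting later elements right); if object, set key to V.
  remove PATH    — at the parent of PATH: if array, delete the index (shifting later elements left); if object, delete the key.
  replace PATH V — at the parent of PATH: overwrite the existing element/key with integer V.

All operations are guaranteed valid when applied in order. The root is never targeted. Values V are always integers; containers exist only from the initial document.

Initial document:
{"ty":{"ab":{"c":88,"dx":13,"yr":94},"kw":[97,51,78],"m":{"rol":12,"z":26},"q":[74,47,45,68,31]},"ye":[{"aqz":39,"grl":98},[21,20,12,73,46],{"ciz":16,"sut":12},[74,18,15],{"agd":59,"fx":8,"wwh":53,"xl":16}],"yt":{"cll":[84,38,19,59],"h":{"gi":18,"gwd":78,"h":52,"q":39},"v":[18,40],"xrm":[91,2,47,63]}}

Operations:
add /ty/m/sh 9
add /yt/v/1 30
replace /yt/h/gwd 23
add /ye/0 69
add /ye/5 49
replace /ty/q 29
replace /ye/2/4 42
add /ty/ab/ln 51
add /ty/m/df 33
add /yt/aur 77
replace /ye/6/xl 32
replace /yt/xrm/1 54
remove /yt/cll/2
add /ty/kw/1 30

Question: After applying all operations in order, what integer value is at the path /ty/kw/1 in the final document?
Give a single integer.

After op 1 (add /ty/m/sh 9): {"ty":{"ab":{"c":88,"dx":13,"yr":94},"kw":[97,51,78],"m":{"rol":12,"sh":9,"z":26},"q":[74,47,45,68,31]},"ye":[{"aqz":39,"grl":98},[21,20,12,73,46],{"ciz":16,"sut":12},[74,18,15],{"agd":59,"fx":8,"wwh":53,"xl":16}],"yt":{"cll":[84,38,19,59],"h":{"gi":18,"gwd":78,"h":52,"q":39},"v":[18,40],"xrm":[91,2,47,63]}}
After op 2 (add /yt/v/1 30): {"ty":{"ab":{"c":88,"dx":13,"yr":94},"kw":[97,51,78],"m":{"rol":12,"sh":9,"z":26},"q":[74,47,45,68,31]},"ye":[{"aqz":39,"grl":98},[21,20,12,73,46],{"ciz":16,"sut":12},[74,18,15],{"agd":59,"fx":8,"wwh":53,"xl":16}],"yt":{"cll":[84,38,19,59],"h":{"gi":18,"gwd":78,"h":52,"q":39},"v":[18,30,40],"xrm":[91,2,47,63]}}
After op 3 (replace /yt/h/gwd 23): {"ty":{"ab":{"c":88,"dx":13,"yr":94},"kw":[97,51,78],"m":{"rol":12,"sh":9,"z":26},"q":[74,47,45,68,31]},"ye":[{"aqz":39,"grl":98},[21,20,12,73,46],{"ciz":16,"sut":12},[74,18,15],{"agd":59,"fx":8,"wwh":53,"xl":16}],"yt":{"cll":[84,38,19,59],"h":{"gi":18,"gwd":23,"h":52,"q":39},"v":[18,30,40],"xrm":[91,2,47,63]}}
After op 4 (add /ye/0 69): {"ty":{"ab":{"c":88,"dx":13,"yr":94},"kw":[97,51,78],"m":{"rol":12,"sh":9,"z":26},"q":[74,47,45,68,31]},"ye":[69,{"aqz":39,"grl":98},[21,20,12,73,46],{"ciz":16,"sut":12},[74,18,15],{"agd":59,"fx":8,"wwh":53,"xl":16}],"yt":{"cll":[84,38,19,59],"h":{"gi":18,"gwd":23,"h":52,"q":39},"v":[18,30,40],"xrm":[91,2,47,63]}}
After op 5 (add /ye/5 49): {"ty":{"ab":{"c":88,"dx":13,"yr":94},"kw":[97,51,78],"m":{"rol":12,"sh":9,"z":26},"q":[74,47,45,68,31]},"ye":[69,{"aqz":39,"grl":98},[21,20,12,73,46],{"ciz":16,"sut":12},[74,18,15],49,{"agd":59,"fx":8,"wwh":53,"xl":16}],"yt":{"cll":[84,38,19,59],"h":{"gi":18,"gwd":23,"h":52,"q":39},"v":[18,30,40],"xrm":[91,2,47,63]}}
After op 6 (replace /ty/q 29): {"ty":{"ab":{"c":88,"dx":13,"yr":94},"kw":[97,51,78],"m":{"rol":12,"sh":9,"z":26},"q":29},"ye":[69,{"aqz":39,"grl":98},[21,20,12,73,46],{"ciz":16,"sut":12},[74,18,15],49,{"agd":59,"fx":8,"wwh":53,"xl":16}],"yt":{"cll":[84,38,19,59],"h":{"gi":18,"gwd":23,"h":52,"q":39},"v":[18,30,40],"xrm":[91,2,47,63]}}
After op 7 (replace /ye/2/4 42): {"ty":{"ab":{"c":88,"dx":13,"yr":94},"kw":[97,51,78],"m":{"rol":12,"sh":9,"z":26},"q":29},"ye":[69,{"aqz":39,"grl":98},[21,20,12,73,42],{"ciz":16,"sut":12},[74,18,15],49,{"agd":59,"fx":8,"wwh":53,"xl":16}],"yt":{"cll":[84,38,19,59],"h":{"gi":18,"gwd":23,"h":52,"q":39},"v":[18,30,40],"xrm":[91,2,47,63]}}
After op 8 (add /ty/ab/ln 51): {"ty":{"ab":{"c":88,"dx":13,"ln":51,"yr":94},"kw":[97,51,78],"m":{"rol":12,"sh":9,"z":26},"q":29},"ye":[69,{"aqz":39,"grl":98},[21,20,12,73,42],{"ciz":16,"sut":12},[74,18,15],49,{"agd":59,"fx":8,"wwh":53,"xl":16}],"yt":{"cll":[84,38,19,59],"h":{"gi":18,"gwd":23,"h":52,"q":39},"v":[18,30,40],"xrm":[91,2,47,63]}}
After op 9 (add /ty/m/df 33): {"ty":{"ab":{"c":88,"dx":13,"ln":51,"yr":94},"kw":[97,51,78],"m":{"df":33,"rol":12,"sh":9,"z":26},"q":29},"ye":[69,{"aqz":39,"grl":98},[21,20,12,73,42],{"ciz":16,"sut":12},[74,18,15],49,{"agd":59,"fx":8,"wwh":53,"xl":16}],"yt":{"cll":[84,38,19,59],"h":{"gi":18,"gwd":23,"h":52,"q":39},"v":[18,30,40],"xrm":[91,2,47,63]}}
After op 10 (add /yt/aur 77): {"ty":{"ab":{"c":88,"dx":13,"ln":51,"yr":94},"kw":[97,51,78],"m":{"df":33,"rol":12,"sh":9,"z":26},"q":29},"ye":[69,{"aqz":39,"grl":98},[21,20,12,73,42],{"ciz":16,"sut":12},[74,18,15],49,{"agd":59,"fx":8,"wwh":53,"xl":16}],"yt":{"aur":77,"cll":[84,38,19,59],"h":{"gi":18,"gwd":23,"h":52,"q":39},"v":[18,30,40],"xrm":[91,2,47,63]}}
After op 11 (replace /ye/6/xl 32): {"ty":{"ab":{"c":88,"dx":13,"ln":51,"yr":94},"kw":[97,51,78],"m":{"df":33,"rol":12,"sh":9,"z":26},"q":29},"ye":[69,{"aqz":39,"grl":98},[21,20,12,73,42],{"ciz":16,"sut":12},[74,18,15],49,{"agd":59,"fx":8,"wwh":53,"xl":32}],"yt":{"aur":77,"cll":[84,38,19,59],"h":{"gi":18,"gwd":23,"h":52,"q":39},"v":[18,30,40],"xrm":[91,2,47,63]}}
After op 12 (replace /yt/xrm/1 54): {"ty":{"ab":{"c":88,"dx":13,"ln":51,"yr":94},"kw":[97,51,78],"m":{"df":33,"rol":12,"sh":9,"z":26},"q":29},"ye":[69,{"aqz":39,"grl":98},[21,20,12,73,42],{"ciz":16,"sut":12},[74,18,15],49,{"agd":59,"fx":8,"wwh":53,"xl":32}],"yt":{"aur":77,"cll":[84,38,19,59],"h":{"gi":18,"gwd":23,"h":52,"q":39},"v":[18,30,40],"xrm":[91,54,47,63]}}
After op 13 (remove /yt/cll/2): {"ty":{"ab":{"c":88,"dx":13,"ln":51,"yr":94},"kw":[97,51,78],"m":{"df":33,"rol":12,"sh":9,"z":26},"q":29},"ye":[69,{"aqz":39,"grl":98},[21,20,12,73,42],{"ciz":16,"sut":12},[74,18,15],49,{"agd":59,"fx":8,"wwh":53,"xl":32}],"yt":{"aur":77,"cll":[84,38,59],"h":{"gi":18,"gwd":23,"h":52,"q":39},"v":[18,30,40],"xrm":[91,54,47,63]}}
After op 14 (add /ty/kw/1 30): {"ty":{"ab":{"c":88,"dx":13,"ln":51,"yr":94},"kw":[97,30,51,78],"m":{"df":33,"rol":12,"sh":9,"z":26},"q":29},"ye":[69,{"aqz":39,"grl":98},[21,20,12,73,42],{"ciz":16,"sut":12},[74,18,15],49,{"agd":59,"fx":8,"wwh":53,"xl":32}],"yt":{"aur":77,"cll":[84,38,59],"h":{"gi":18,"gwd":23,"h":52,"q":39},"v":[18,30,40],"xrm":[91,54,47,63]}}
Value at /ty/kw/1: 30

Answer: 30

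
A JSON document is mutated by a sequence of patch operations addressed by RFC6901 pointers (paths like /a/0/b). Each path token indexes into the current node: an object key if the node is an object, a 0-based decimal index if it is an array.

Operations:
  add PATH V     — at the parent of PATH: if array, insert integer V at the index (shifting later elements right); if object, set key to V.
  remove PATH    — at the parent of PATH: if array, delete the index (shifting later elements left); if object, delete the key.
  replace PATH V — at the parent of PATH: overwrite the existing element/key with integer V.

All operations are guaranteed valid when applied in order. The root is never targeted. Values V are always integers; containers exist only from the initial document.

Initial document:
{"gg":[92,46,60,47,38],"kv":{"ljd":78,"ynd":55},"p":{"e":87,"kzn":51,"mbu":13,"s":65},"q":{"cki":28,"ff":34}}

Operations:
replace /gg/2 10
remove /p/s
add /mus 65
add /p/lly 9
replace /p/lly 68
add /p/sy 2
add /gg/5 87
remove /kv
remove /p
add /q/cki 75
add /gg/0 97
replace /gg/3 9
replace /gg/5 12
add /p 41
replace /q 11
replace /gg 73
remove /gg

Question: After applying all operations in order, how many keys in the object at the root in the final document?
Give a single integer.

After op 1 (replace /gg/2 10): {"gg":[92,46,10,47,38],"kv":{"ljd":78,"ynd":55},"p":{"e":87,"kzn":51,"mbu":13,"s":65},"q":{"cki":28,"ff":34}}
After op 2 (remove /p/s): {"gg":[92,46,10,47,38],"kv":{"ljd":78,"ynd":55},"p":{"e":87,"kzn":51,"mbu":13},"q":{"cki":28,"ff":34}}
After op 3 (add /mus 65): {"gg":[92,46,10,47,38],"kv":{"ljd":78,"ynd":55},"mus":65,"p":{"e":87,"kzn":51,"mbu":13},"q":{"cki":28,"ff":34}}
After op 4 (add /p/lly 9): {"gg":[92,46,10,47,38],"kv":{"ljd":78,"ynd":55},"mus":65,"p":{"e":87,"kzn":51,"lly":9,"mbu":13},"q":{"cki":28,"ff":34}}
After op 5 (replace /p/lly 68): {"gg":[92,46,10,47,38],"kv":{"ljd":78,"ynd":55},"mus":65,"p":{"e":87,"kzn":51,"lly":68,"mbu":13},"q":{"cki":28,"ff":34}}
After op 6 (add /p/sy 2): {"gg":[92,46,10,47,38],"kv":{"ljd":78,"ynd":55},"mus":65,"p":{"e":87,"kzn":51,"lly":68,"mbu":13,"sy":2},"q":{"cki":28,"ff":34}}
After op 7 (add /gg/5 87): {"gg":[92,46,10,47,38,87],"kv":{"ljd":78,"ynd":55},"mus":65,"p":{"e":87,"kzn":51,"lly":68,"mbu":13,"sy":2},"q":{"cki":28,"ff":34}}
After op 8 (remove /kv): {"gg":[92,46,10,47,38,87],"mus":65,"p":{"e":87,"kzn":51,"lly":68,"mbu":13,"sy":2},"q":{"cki":28,"ff":34}}
After op 9 (remove /p): {"gg":[92,46,10,47,38,87],"mus":65,"q":{"cki":28,"ff":34}}
After op 10 (add /q/cki 75): {"gg":[92,46,10,47,38,87],"mus":65,"q":{"cki":75,"ff":34}}
After op 11 (add /gg/0 97): {"gg":[97,92,46,10,47,38,87],"mus":65,"q":{"cki":75,"ff":34}}
After op 12 (replace /gg/3 9): {"gg":[97,92,46,9,47,38,87],"mus":65,"q":{"cki":75,"ff":34}}
After op 13 (replace /gg/5 12): {"gg":[97,92,46,9,47,12,87],"mus":65,"q":{"cki":75,"ff":34}}
After op 14 (add /p 41): {"gg":[97,92,46,9,47,12,87],"mus":65,"p":41,"q":{"cki":75,"ff":34}}
After op 15 (replace /q 11): {"gg":[97,92,46,9,47,12,87],"mus":65,"p":41,"q":11}
After op 16 (replace /gg 73): {"gg":73,"mus":65,"p":41,"q":11}
After op 17 (remove /gg): {"mus":65,"p":41,"q":11}
Size at the root: 3

Answer: 3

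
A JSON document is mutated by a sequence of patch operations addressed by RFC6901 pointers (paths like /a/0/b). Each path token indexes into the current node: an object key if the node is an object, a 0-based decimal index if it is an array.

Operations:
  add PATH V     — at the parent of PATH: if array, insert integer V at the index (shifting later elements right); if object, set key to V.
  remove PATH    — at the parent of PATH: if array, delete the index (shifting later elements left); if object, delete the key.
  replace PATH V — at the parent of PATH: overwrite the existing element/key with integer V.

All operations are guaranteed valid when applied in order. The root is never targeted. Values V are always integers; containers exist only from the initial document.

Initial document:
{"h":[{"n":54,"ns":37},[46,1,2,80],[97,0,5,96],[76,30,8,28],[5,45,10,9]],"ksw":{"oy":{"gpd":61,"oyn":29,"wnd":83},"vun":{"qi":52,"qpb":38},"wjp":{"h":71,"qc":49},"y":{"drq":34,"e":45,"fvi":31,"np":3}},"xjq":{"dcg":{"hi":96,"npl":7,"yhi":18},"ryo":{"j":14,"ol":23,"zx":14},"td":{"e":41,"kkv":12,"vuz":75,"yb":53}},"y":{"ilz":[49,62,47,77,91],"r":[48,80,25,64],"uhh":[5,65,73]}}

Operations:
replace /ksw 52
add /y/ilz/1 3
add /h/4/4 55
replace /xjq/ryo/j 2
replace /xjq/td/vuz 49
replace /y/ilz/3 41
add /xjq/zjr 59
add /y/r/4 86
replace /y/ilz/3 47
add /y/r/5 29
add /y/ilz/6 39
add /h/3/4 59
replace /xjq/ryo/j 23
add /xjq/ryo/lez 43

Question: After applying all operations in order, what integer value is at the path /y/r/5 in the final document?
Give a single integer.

Answer: 29

Derivation:
After op 1 (replace /ksw 52): {"h":[{"n":54,"ns":37},[46,1,2,80],[97,0,5,96],[76,30,8,28],[5,45,10,9]],"ksw":52,"xjq":{"dcg":{"hi":96,"npl":7,"yhi":18},"ryo":{"j":14,"ol":23,"zx":14},"td":{"e":41,"kkv":12,"vuz":75,"yb":53}},"y":{"ilz":[49,62,47,77,91],"r":[48,80,25,64],"uhh":[5,65,73]}}
After op 2 (add /y/ilz/1 3): {"h":[{"n":54,"ns":37},[46,1,2,80],[97,0,5,96],[76,30,8,28],[5,45,10,9]],"ksw":52,"xjq":{"dcg":{"hi":96,"npl":7,"yhi":18},"ryo":{"j":14,"ol":23,"zx":14},"td":{"e":41,"kkv":12,"vuz":75,"yb":53}},"y":{"ilz":[49,3,62,47,77,91],"r":[48,80,25,64],"uhh":[5,65,73]}}
After op 3 (add /h/4/4 55): {"h":[{"n":54,"ns":37},[46,1,2,80],[97,0,5,96],[76,30,8,28],[5,45,10,9,55]],"ksw":52,"xjq":{"dcg":{"hi":96,"npl":7,"yhi":18},"ryo":{"j":14,"ol":23,"zx":14},"td":{"e":41,"kkv":12,"vuz":75,"yb":53}},"y":{"ilz":[49,3,62,47,77,91],"r":[48,80,25,64],"uhh":[5,65,73]}}
After op 4 (replace /xjq/ryo/j 2): {"h":[{"n":54,"ns":37},[46,1,2,80],[97,0,5,96],[76,30,8,28],[5,45,10,9,55]],"ksw":52,"xjq":{"dcg":{"hi":96,"npl":7,"yhi":18},"ryo":{"j":2,"ol":23,"zx":14},"td":{"e":41,"kkv":12,"vuz":75,"yb":53}},"y":{"ilz":[49,3,62,47,77,91],"r":[48,80,25,64],"uhh":[5,65,73]}}
After op 5 (replace /xjq/td/vuz 49): {"h":[{"n":54,"ns":37},[46,1,2,80],[97,0,5,96],[76,30,8,28],[5,45,10,9,55]],"ksw":52,"xjq":{"dcg":{"hi":96,"npl":7,"yhi":18},"ryo":{"j":2,"ol":23,"zx":14},"td":{"e":41,"kkv":12,"vuz":49,"yb":53}},"y":{"ilz":[49,3,62,47,77,91],"r":[48,80,25,64],"uhh":[5,65,73]}}
After op 6 (replace /y/ilz/3 41): {"h":[{"n":54,"ns":37},[46,1,2,80],[97,0,5,96],[76,30,8,28],[5,45,10,9,55]],"ksw":52,"xjq":{"dcg":{"hi":96,"npl":7,"yhi":18},"ryo":{"j":2,"ol":23,"zx":14},"td":{"e":41,"kkv":12,"vuz":49,"yb":53}},"y":{"ilz":[49,3,62,41,77,91],"r":[48,80,25,64],"uhh":[5,65,73]}}
After op 7 (add /xjq/zjr 59): {"h":[{"n":54,"ns":37},[46,1,2,80],[97,0,5,96],[76,30,8,28],[5,45,10,9,55]],"ksw":52,"xjq":{"dcg":{"hi":96,"npl":7,"yhi":18},"ryo":{"j":2,"ol":23,"zx":14},"td":{"e":41,"kkv":12,"vuz":49,"yb":53},"zjr":59},"y":{"ilz":[49,3,62,41,77,91],"r":[48,80,25,64],"uhh":[5,65,73]}}
After op 8 (add /y/r/4 86): {"h":[{"n":54,"ns":37},[46,1,2,80],[97,0,5,96],[76,30,8,28],[5,45,10,9,55]],"ksw":52,"xjq":{"dcg":{"hi":96,"npl":7,"yhi":18},"ryo":{"j":2,"ol":23,"zx":14},"td":{"e":41,"kkv":12,"vuz":49,"yb":53},"zjr":59},"y":{"ilz":[49,3,62,41,77,91],"r":[48,80,25,64,86],"uhh":[5,65,73]}}
After op 9 (replace /y/ilz/3 47): {"h":[{"n":54,"ns":37},[46,1,2,80],[97,0,5,96],[76,30,8,28],[5,45,10,9,55]],"ksw":52,"xjq":{"dcg":{"hi":96,"npl":7,"yhi":18},"ryo":{"j":2,"ol":23,"zx":14},"td":{"e":41,"kkv":12,"vuz":49,"yb":53},"zjr":59},"y":{"ilz":[49,3,62,47,77,91],"r":[48,80,25,64,86],"uhh":[5,65,73]}}
After op 10 (add /y/r/5 29): {"h":[{"n":54,"ns":37},[46,1,2,80],[97,0,5,96],[76,30,8,28],[5,45,10,9,55]],"ksw":52,"xjq":{"dcg":{"hi":96,"npl":7,"yhi":18},"ryo":{"j":2,"ol":23,"zx":14},"td":{"e":41,"kkv":12,"vuz":49,"yb":53},"zjr":59},"y":{"ilz":[49,3,62,47,77,91],"r":[48,80,25,64,86,29],"uhh":[5,65,73]}}
After op 11 (add /y/ilz/6 39): {"h":[{"n":54,"ns":37},[46,1,2,80],[97,0,5,96],[76,30,8,28],[5,45,10,9,55]],"ksw":52,"xjq":{"dcg":{"hi":96,"npl":7,"yhi":18},"ryo":{"j":2,"ol":23,"zx":14},"td":{"e":41,"kkv":12,"vuz":49,"yb":53},"zjr":59},"y":{"ilz":[49,3,62,47,77,91,39],"r":[48,80,25,64,86,29],"uhh":[5,65,73]}}
After op 12 (add /h/3/4 59): {"h":[{"n":54,"ns":37},[46,1,2,80],[97,0,5,96],[76,30,8,28,59],[5,45,10,9,55]],"ksw":52,"xjq":{"dcg":{"hi":96,"npl":7,"yhi":18},"ryo":{"j":2,"ol":23,"zx":14},"td":{"e":41,"kkv":12,"vuz":49,"yb":53},"zjr":59},"y":{"ilz":[49,3,62,47,77,91,39],"r":[48,80,25,64,86,29],"uhh":[5,65,73]}}
After op 13 (replace /xjq/ryo/j 23): {"h":[{"n":54,"ns":37},[46,1,2,80],[97,0,5,96],[76,30,8,28,59],[5,45,10,9,55]],"ksw":52,"xjq":{"dcg":{"hi":96,"npl":7,"yhi":18},"ryo":{"j":23,"ol":23,"zx":14},"td":{"e":41,"kkv":12,"vuz":49,"yb":53},"zjr":59},"y":{"ilz":[49,3,62,47,77,91,39],"r":[48,80,25,64,86,29],"uhh":[5,65,73]}}
After op 14 (add /xjq/ryo/lez 43): {"h":[{"n":54,"ns":37},[46,1,2,80],[97,0,5,96],[76,30,8,28,59],[5,45,10,9,55]],"ksw":52,"xjq":{"dcg":{"hi":96,"npl":7,"yhi":18},"ryo":{"j":23,"lez":43,"ol":23,"zx":14},"td":{"e":41,"kkv":12,"vuz":49,"yb":53},"zjr":59},"y":{"ilz":[49,3,62,47,77,91,39],"r":[48,80,25,64,86,29],"uhh":[5,65,73]}}
Value at /y/r/5: 29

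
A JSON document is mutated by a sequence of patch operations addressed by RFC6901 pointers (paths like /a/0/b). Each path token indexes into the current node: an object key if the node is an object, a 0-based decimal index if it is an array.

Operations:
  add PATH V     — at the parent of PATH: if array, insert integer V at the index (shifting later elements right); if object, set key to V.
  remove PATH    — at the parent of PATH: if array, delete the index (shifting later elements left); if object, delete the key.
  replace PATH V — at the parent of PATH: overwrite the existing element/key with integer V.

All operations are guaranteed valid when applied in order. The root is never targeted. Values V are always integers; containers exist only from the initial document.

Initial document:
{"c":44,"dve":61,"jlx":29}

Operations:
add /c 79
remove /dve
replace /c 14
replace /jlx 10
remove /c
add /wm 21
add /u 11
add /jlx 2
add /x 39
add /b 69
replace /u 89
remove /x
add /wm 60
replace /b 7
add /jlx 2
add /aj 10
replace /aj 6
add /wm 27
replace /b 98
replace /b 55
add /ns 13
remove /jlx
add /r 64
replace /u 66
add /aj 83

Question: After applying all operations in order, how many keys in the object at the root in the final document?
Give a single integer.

Answer: 6

Derivation:
After op 1 (add /c 79): {"c":79,"dve":61,"jlx":29}
After op 2 (remove /dve): {"c":79,"jlx":29}
After op 3 (replace /c 14): {"c":14,"jlx":29}
After op 4 (replace /jlx 10): {"c":14,"jlx":10}
After op 5 (remove /c): {"jlx":10}
After op 6 (add /wm 21): {"jlx":10,"wm":21}
After op 7 (add /u 11): {"jlx":10,"u":11,"wm":21}
After op 8 (add /jlx 2): {"jlx":2,"u":11,"wm":21}
After op 9 (add /x 39): {"jlx":2,"u":11,"wm":21,"x":39}
After op 10 (add /b 69): {"b":69,"jlx":2,"u":11,"wm":21,"x":39}
After op 11 (replace /u 89): {"b":69,"jlx":2,"u":89,"wm":21,"x":39}
After op 12 (remove /x): {"b":69,"jlx":2,"u":89,"wm":21}
After op 13 (add /wm 60): {"b":69,"jlx":2,"u":89,"wm":60}
After op 14 (replace /b 7): {"b":7,"jlx":2,"u":89,"wm":60}
After op 15 (add /jlx 2): {"b":7,"jlx":2,"u":89,"wm":60}
After op 16 (add /aj 10): {"aj":10,"b":7,"jlx":2,"u":89,"wm":60}
After op 17 (replace /aj 6): {"aj":6,"b":7,"jlx":2,"u":89,"wm":60}
After op 18 (add /wm 27): {"aj":6,"b":7,"jlx":2,"u":89,"wm":27}
After op 19 (replace /b 98): {"aj":6,"b":98,"jlx":2,"u":89,"wm":27}
After op 20 (replace /b 55): {"aj":6,"b":55,"jlx":2,"u":89,"wm":27}
After op 21 (add /ns 13): {"aj":6,"b":55,"jlx":2,"ns":13,"u":89,"wm":27}
After op 22 (remove /jlx): {"aj":6,"b":55,"ns":13,"u":89,"wm":27}
After op 23 (add /r 64): {"aj":6,"b":55,"ns":13,"r":64,"u":89,"wm":27}
After op 24 (replace /u 66): {"aj":6,"b":55,"ns":13,"r":64,"u":66,"wm":27}
After op 25 (add /aj 83): {"aj":83,"b":55,"ns":13,"r":64,"u":66,"wm":27}
Size at the root: 6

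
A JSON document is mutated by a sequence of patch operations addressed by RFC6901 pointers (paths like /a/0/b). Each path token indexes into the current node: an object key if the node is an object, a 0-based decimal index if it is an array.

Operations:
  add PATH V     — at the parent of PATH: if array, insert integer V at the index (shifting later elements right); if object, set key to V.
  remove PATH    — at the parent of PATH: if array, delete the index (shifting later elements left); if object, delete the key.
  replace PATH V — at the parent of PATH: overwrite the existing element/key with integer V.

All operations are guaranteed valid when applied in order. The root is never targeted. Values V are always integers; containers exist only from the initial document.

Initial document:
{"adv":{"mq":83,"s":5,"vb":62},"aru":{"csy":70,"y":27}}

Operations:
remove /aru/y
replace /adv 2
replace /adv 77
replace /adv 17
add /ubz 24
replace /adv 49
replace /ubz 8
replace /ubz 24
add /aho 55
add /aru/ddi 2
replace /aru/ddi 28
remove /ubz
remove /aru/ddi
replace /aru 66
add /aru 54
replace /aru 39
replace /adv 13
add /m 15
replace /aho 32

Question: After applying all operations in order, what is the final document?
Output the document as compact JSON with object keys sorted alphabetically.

After op 1 (remove /aru/y): {"adv":{"mq":83,"s":5,"vb":62},"aru":{"csy":70}}
After op 2 (replace /adv 2): {"adv":2,"aru":{"csy":70}}
After op 3 (replace /adv 77): {"adv":77,"aru":{"csy":70}}
After op 4 (replace /adv 17): {"adv":17,"aru":{"csy":70}}
After op 5 (add /ubz 24): {"adv":17,"aru":{"csy":70},"ubz":24}
After op 6 (replace /adv 49): {"adv":49,"aru":{"csy":70},"ubz":24}
After op 7 (replace /ubz 8): {"adv":49,"aru":{"csy":70},"ubz":8}
After op 8 (replace /ubz 24): {"adv":49,"aru":{"csy":70},"ubz":24}
After op 9 (add /aho 55): {"adv":49,"aho":55,"aru":{"csy":70},"ubz":24}
After op 10 (add /aru/ddi 2): {"adv":49,"aho":55,"aru":{"csy":70,"ddi":2},"ubz":24}
After op 11 (replace /aru/ddi 28): {"adv":49,"aho":55,"aru":{"csy":70,"ddi":28},"ubz":24}
After op 12 (remove /ubz): {"adv":49,"aho":55,"aru":{"csy":70,"ddi":28}}
After op 13 (remove /aru/ddi): {"adv":49,"aho":55,"aru":{"csy":70}}
After op 14 (replace /aru 66): {"adv":49,"aho":55,"aru":66}
After op 15 (add /aru 54): {"adv":49,"aho":55,"aru":54}
After op 16 (replace /aru 39): {"adv":49,"aho":55,"aru":39}
After op 17 (replace /adv 13): {"adv":13,"aho":55,"aru":39}
After op 18 (add /m 15): {"adv":13,"aho":55,"aru":39,"m":15}
After op 19 (replace /aho 32): {"adv":13,"aho":32,"aru":39,"m":15}

Answer: {"adv":13,"aho":32,"aru":39,"m":15}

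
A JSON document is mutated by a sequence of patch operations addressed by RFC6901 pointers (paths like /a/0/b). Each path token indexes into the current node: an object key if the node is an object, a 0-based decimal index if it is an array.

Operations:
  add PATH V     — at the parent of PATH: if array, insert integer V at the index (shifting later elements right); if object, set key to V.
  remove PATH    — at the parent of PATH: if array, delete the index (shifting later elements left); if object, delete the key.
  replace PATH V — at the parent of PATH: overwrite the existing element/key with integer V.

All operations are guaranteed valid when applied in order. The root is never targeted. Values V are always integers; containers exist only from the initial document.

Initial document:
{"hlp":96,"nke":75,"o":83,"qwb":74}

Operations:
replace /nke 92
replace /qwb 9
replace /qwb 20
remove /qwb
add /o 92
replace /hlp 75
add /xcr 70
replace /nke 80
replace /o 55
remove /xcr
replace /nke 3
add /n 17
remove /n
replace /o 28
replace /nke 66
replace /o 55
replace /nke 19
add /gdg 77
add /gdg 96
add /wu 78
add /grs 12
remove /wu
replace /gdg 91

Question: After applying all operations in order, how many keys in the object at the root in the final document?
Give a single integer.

Answer: 5

Derivation:
After op 1 (replace /nke 92): {"hlp":96,"nke":92,"o":83,"qwb":74}
After op 2 (replace /qwb 9): {"hlp":96,"nke":92,"o":83,"qwb":9}
After op 3 (replace /qwb 20): {"hlp":96,"nke":92,"o":83,"qwb":20}
After op 4 (remove /qwb): {"hlp":96,"nke":92,"o":83}
After op 5 (add /o 92): {"hlp":96,"nke":92,"o":92}
After op 6 (replace /hlp 75): {"hlp":75,"nke":92,"o":92}
After op 7 (add /xcr 70): {"hlp":75,"nke":92,"o":92,"xcr":70}
After op 8 (replace /nke 80): {"hlp":75,"nke":80,"o":92,"xcr":70}
After op 9 (replace /o 55): {"hlp":75,"nke":80,"o":55,"xcr":70}
After op 10 (remove /xcr): {"hlp":75,"nke":80,"o":55}
After op 11 (replace /nke 3): {"hlp":75,"nke":3,"o":55}
After op 12 (add /n 17): {"hlp":75,"n":17,"nke":3,"o":55}
After op 13 (remove /n): {"hlp":75,"nke":3,"o":55}
After op 14 (replace /o 28): {"hlp":75,"nke":3,"o":28}
After op 15 (replace /nke 66): {"hlp":75,"nke":66,"o":28}
After op 16 (replace /o 55): {"hlp":75,"nke":66,"o":55}
After op 17 (replace /nke 19): {"hlp":75,"nke":19,"o":55}
After op 18 (add /gdg 77): {"gdg":77,"hlp":75,"nke":19,"o":55}
After op 19 (add /gdg 96): {"gdg":96,"hlp":75,"nke":19,"o":55}
After op 20 (add /wu 78): {"gdg":96,"hlp":75,"nke":19,"o":55,"wu":78}
After op 21 (add /grs 12): {"gdg":96,"grs":12,"hlp":75,"nke":19,"o":55,"wu":78}
After op 22 (remove /wu): {"gdg":96,"grs":12,"hlp":75,"nke":19,"o":55}
After op 23 (replace /gdg 91): {"gdg":91,"grs":12,"hlp":75,"nke":19,"o":55}
Size at the root: 5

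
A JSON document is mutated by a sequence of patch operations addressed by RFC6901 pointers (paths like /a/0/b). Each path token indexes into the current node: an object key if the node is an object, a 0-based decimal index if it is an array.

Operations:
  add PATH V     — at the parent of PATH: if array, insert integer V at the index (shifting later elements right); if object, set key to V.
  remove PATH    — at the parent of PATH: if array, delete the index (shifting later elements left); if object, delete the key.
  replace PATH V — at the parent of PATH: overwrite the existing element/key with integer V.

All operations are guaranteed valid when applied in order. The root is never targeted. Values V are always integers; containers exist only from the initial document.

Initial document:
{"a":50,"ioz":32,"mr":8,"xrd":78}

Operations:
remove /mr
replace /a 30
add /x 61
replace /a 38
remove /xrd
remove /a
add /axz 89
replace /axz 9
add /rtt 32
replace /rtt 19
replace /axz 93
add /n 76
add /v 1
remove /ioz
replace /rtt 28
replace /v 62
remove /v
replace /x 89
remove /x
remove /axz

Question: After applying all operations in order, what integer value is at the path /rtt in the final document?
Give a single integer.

After op 1 (remove /mr): {"a":50,"ioz":32,"xrd":78}
After op 2 (replace /a 30): {"a":30,"ioz":32,"xrd":78}
After op 3 (add /x 61): {"a":30,"ioz":32,"x":61,"xrd":78}
After op 4 (replace /a 38): {"a":38,"ioz":32,"x":61,"xrd":78}
After op 5 (remove /xrd): {"a":38,"ioz":32,"x":61}
After op 6 (remove /a): {"ioz":32,"x":61}
After op 7 (add /axz 89): {"axz":89,"ioz":32,"x":61}
After op 8 (replace /axz 9): {"axz":9,"ioz":32,"x":61}
After op 9 (add /rtt 32): {"axz":9,"ioz":32,"rtt":32,"x":61}
After op 10 (replace /rtt 19): {"axz":9,"ioz":32,"rtt":19,"x":61}
After op 11 (replace /axz 93): {"axz":93,"ioz":32,"rtt":19,"x":61}
After op 12 (add /n 76): {"axz":93,"ioz":32,"n":76,"rtt":19,"x":61}
After op 13 (add /v 1): {"axz":93,"ioz":32,"n":76,"rtt":19,"v":1,"x":61}
After op 14 (remove /ioz): {"axz":93,"n":76,"rtt":19,"v":1,"x":61}
After op 15 (replace /rtt 28): {"axz":93,"n":76,"rtt":28,"v":1,"x":61}
After op 16 (replace /v 62): {"axz":93,"n":76,"rtt":28,"v":62,"x":61}
After op 17 (remove /v): {"axz":93,"n":76,"rtt":28,"x":61}
After op 18 (replace /x 89): {"axz":93,"n":76,"rtt":28,"x":89}
After op 19 (remove /x): {"axz":93,"n":76,"rtt":28}
After op 20 (remove /axz): {"n":76,"rtt":28}
Value at /rtt: 28

Answer: 28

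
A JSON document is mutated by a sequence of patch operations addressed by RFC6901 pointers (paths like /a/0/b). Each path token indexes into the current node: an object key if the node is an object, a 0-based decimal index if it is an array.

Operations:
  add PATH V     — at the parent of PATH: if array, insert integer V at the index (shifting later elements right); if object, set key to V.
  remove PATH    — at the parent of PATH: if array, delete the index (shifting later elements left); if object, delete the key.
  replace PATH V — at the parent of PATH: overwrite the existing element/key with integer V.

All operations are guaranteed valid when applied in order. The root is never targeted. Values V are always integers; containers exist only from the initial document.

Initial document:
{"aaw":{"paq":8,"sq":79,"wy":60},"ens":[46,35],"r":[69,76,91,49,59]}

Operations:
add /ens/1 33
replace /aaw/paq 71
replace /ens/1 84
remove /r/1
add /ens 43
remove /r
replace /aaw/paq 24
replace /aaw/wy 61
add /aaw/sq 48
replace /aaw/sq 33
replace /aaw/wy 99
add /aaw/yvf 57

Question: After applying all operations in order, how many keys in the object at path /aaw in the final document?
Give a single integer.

After op 1 (add /ens/1 33): {"aaw":{"paq":8,"sq":79,"wy":60},"ens":[46,33,35],"r":[69,76,91,49,59]}
After op 2 (replace /aaw/paq 71): {"aaw":{"paq":71,"sq":79,"wy":60},"ens":[46,33,35],"r":[69,76,91,49,59]}
After op 3 (replace /ens/1 84): {"aaw":{"paq":71,"sq":79,"wy":60},"ens":[46,84,35],"r":[69,76,91,49,59]}
After op 4 (remove /r/1): {"aaw":{"paq":71,"sq":79,"wy":60},"ens":[46,84,35],"r":[69,91,49,59]}
After op 5 (add /ens 43): {"aaw":{"paq":71,"sq":79,"wy":60},"ens":43,"r":[69,91,49,59]}
After op 6 (remove /r): {"aaw":{"paq":71,"sq":79,"wy":60},"ens":43}
After op 7 (replace /aaw/paq 24): {"aaw":{"paq":24,"sq":79,"wy":60},"ens":43}
After op 8 (replace /aaw/wy 61): {"aaw":{"paq":24,"sq":79,"wy":61},"ens":43}
After op 9 (add /aaw/sq 48): {"aaw":{"paq":24,"sq":48,"wy":61},"ens":43}
After op 10 (replace /aaw/sq 33): {"aaw":{"paq":24,"sq":33,"wy":61},"ens":43}
After op 11 (replace /aaw/wy 99): {"aaw":{"paq":24,"sq":33,"wy":99},"ens":43}
After op 12 (add /aaw/yvf 57): {"aaw":{"paq":24,"sq":33,"wy":99,"yvf":57},"ens":43}
Size at path /aaw: 4

Answer: 4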